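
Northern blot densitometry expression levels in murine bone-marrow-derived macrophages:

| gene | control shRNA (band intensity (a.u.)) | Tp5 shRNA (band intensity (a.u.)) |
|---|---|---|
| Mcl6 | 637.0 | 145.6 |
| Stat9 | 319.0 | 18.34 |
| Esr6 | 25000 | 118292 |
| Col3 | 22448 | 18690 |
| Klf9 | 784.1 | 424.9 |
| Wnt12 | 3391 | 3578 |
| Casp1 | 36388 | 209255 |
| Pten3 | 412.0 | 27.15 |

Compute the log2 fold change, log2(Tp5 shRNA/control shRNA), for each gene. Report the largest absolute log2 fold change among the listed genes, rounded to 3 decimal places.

4.120

log2(145.6/637.0) = -2.129  (Mcl6)
log2(18.34/319.0) = -4.120  (Stat9)
log2(118292/25000) = 2.242  (Esr6)
log2(18690/22448) = -0.264  (Col3)
log2(424.9/784.1) = -0.884  (Klf9)
log2(3578/3391) = 0.077  (Wnt12)
log2(209255/36388) = 2.524  (Casp1)
log2(27.15/412.0) = -3.924  (Pten3)
The largest magnitude belongs to Stat9.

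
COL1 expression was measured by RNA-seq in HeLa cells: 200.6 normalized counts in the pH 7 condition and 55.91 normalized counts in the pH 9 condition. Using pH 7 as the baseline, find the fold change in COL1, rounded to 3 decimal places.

Fold change = 55.91 / 200.6 = 0.2787
COL1 is downregulated.

0.279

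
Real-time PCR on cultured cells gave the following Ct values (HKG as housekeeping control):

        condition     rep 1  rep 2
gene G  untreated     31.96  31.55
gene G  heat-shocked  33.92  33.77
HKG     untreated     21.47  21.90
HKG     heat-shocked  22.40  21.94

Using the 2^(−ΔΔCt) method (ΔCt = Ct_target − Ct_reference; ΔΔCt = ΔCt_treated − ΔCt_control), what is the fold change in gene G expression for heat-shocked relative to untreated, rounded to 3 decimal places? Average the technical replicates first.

0.329

Mean Ct: gene G untreated 31.755; gene G heat-shocked 33.845; HKG untreated 21.685; HKG heat-shocked 22.170
ΔCt(untreated) = 31.755 − 21.685 = 10.070
ΔCt(heat-shocked) = 33.845 − 22.170 = 11.675
ΔΔCt = 11.675 − 10.070 = 1.605
Fold change = 2^(−1.605) = 0.3287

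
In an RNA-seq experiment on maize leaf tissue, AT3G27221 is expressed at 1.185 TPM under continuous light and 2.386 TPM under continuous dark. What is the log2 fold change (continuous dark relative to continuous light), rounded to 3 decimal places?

Fold change = 2.386 / 1.185 = 2.0135
log2(2.0135) = 1.0097

1.010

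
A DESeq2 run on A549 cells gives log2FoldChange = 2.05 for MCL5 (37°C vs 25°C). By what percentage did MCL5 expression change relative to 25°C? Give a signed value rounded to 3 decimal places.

314.106%

Fold change = 2^(2.05) = 4.1411
Percent change = (FC − 1) × 100% = (4.1411 − 1) × 100 = 314.106%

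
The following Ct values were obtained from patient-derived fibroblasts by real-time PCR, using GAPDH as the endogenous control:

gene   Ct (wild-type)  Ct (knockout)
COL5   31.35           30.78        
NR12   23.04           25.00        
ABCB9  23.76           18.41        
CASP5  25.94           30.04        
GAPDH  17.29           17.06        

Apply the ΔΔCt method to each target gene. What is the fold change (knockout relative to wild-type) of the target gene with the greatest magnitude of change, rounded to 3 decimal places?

34.776

COL5: ΔΔCt = (30.78−17.06) − (31.35−17.29) = 13.72 − 14.06 = -0.34; fold change = 2^0.34 = 1.266
NR12: ΔΔCt = (25.00−17.06) − (23.04−17.29) = 7.94 − 5.75 = 2.19; fold change = 2^-2.19 = 0.219
ABCB9: ΔΔCt = (18.41−17.06) − (23.76−17.29) = 1.35 − 6.47 = -5.12; fold change = 2^5.12 = 34.776
CASP5: ΔΔCt = (30.04−17.06) − (25.94−17.29) = 12.98 − 8.65 = 4.33; fold change = 2^-4.33 = 0.050
ABCB9 has the largest |ΔΔCt| = 5.12.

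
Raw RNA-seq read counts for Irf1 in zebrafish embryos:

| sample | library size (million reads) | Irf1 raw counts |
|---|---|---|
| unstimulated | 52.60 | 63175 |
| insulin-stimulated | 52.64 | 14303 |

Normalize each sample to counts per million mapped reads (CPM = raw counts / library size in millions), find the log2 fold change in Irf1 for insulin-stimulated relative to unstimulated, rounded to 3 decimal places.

CPM(unstimulated) = 63175 / 52.60 = 1201.0456
CPM(insulin-stimulated) = 14303 / 52.64 = 271.7135
Fold change = 271.7135 / 1201.0456 = 0.22623
log2(0.22623) = -2.1441

-2.144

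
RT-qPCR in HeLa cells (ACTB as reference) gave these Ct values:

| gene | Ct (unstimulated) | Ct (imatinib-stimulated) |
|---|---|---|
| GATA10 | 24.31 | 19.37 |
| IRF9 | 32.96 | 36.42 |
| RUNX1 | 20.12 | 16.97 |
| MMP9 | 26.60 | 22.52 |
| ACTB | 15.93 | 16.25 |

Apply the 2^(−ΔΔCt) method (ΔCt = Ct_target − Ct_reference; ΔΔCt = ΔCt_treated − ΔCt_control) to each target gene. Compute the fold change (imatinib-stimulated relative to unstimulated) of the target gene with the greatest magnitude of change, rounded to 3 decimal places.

GATA10: ΔΔCt = (19.37−16.25) − (24.31−15.93) = 3.12 − 8.38 = -5.26; fold change = 2^5.26 = 38.319
IRF9: ΔΔCt = (36.42−16.25) − (32.96−15.93) = 20.17 − 17.03 = 3.14; fold change = 2^-3.14 = 0.113
RUNX1: ΔΔCt = (16.97−16.25) − (20.12−15.93) = 0.72 − 4.19 = -3.47; fold change = 2^3.47 = 11.081
MMP9: ΔΔCt = (22.52−16.25) − (26.60−15.93) = 6.27 − 10.67 = -4.40; fold change = 2^4.40 = 21.112
GATA10 has the largest |ΔΔCt| = 5.26.

38.319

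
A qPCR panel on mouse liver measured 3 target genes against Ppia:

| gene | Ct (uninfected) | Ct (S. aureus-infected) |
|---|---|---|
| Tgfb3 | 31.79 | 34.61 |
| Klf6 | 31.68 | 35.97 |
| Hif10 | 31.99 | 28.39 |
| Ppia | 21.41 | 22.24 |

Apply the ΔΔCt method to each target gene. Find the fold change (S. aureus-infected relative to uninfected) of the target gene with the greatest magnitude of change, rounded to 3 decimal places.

Tgfb3: ΔΔCt = (34.61−22.24) − (31.79−21.41) = 12.37 − 10.38 = 1.99; fold change = 2^-1.99 = 0.252
Klf6: ΔΔCt = (35.97−22.24) − (31.68−21.41) = 13.73 − 10.27 = 3.46; fold change = 2^-3.46 = 0.091
Hif10: ΔΔCt = (28.39−22.24) − (31.99−21.41) = 6.15 − 10.58 = -4.43; fold change = 2^4.43 = 21.556
Hif10 has the largest |ΔΔCt| = 4.43.

21.556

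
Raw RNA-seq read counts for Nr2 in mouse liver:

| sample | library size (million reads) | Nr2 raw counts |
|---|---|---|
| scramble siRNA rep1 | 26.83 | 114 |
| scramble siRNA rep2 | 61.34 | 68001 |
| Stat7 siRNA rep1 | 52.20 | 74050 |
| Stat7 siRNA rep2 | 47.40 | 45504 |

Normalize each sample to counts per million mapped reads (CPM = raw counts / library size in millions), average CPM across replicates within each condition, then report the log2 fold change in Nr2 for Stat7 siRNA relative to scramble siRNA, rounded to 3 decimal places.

CPM(scramble siRNA rep1) = 114 / 26.83 = 4.2490
CPM(scramble siRNA rep2) = 68001 / 61.34 = 1108.5915
CPM(Stat7 siRNA rep1) = 74050 / 52.20 = 1418.5824
CPM(Stat7 siRNA rep2) = 45504 / 47.40 = 960.0000
mean CPM(scramble siRNA) = 556.4202; mean CPM(Stat7 siRNA) = 1189.2912
Fold change = 1189.2912 / 556.4202 = 2.13740
log2(2.13740) = 1.0959

1.096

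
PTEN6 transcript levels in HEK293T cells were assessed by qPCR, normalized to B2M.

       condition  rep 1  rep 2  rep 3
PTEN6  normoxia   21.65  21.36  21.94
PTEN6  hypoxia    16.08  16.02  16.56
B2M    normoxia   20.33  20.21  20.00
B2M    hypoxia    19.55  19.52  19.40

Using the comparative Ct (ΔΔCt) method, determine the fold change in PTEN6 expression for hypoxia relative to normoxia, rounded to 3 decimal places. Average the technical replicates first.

26.723

Mean Ct: PTEN6 normoxia 21.650; PTEN6 hypoxia 16.220; B2M normoxia 20.180; B2M hypoxia 19.490
ΔCt(normoxia) = 21.650 − 20.180 = 1.470
ΔCt(hypoxia) = 16.220 − 19.490 = -3.270
ΔΔCt = -3.270 − 1.470 = -4.740
Fold change = 2^(−(-4.740)) = 2^4.740 = 26.7228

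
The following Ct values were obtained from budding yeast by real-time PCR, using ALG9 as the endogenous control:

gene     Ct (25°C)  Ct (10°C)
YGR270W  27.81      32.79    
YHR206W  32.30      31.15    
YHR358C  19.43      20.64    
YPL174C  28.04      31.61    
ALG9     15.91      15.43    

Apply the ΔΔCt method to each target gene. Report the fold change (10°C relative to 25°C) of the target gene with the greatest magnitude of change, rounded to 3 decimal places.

YGR270W: ΔΔCt = (32.79−15.43) − (27.81−15.91) = 17.36 − 11.90 = 5.46; fold change = 2^-5.46 = 0.023
YHR206W: ΔΔCt = (31.15−15.43) − (32.30−15.91) = 15.72 − 16.39 = -0.67; fold change = 2^0.67 = 1.591
YHR358C: ΔΔCt = (20.64−15.43) − (19.43−15.91) = 5.21 − 3.52 = 1.69; fold change = 2^-1.69 = 0.310
YPL174C: ΔΔCt = (31.61−15.43) − (28.04−15.91) = 16.18 − 12.13 = 4.05; fold change = 2^-4.05 = 0.060
YGR270W has the largest |ΔΔCt| = 5.46.

0.023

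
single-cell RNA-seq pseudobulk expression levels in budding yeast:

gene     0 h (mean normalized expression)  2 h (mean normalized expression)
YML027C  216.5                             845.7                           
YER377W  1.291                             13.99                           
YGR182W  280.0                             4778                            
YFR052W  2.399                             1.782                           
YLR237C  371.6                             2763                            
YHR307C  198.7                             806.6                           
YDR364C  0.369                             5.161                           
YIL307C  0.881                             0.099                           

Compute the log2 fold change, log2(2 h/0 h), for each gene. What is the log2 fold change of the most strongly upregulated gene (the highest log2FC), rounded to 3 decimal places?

4.093

log2(845.7/216.5) = 1.966  (YML027C)
log2(13.99/1.291) = 3.438  (YER377W)
log2(4778/280.0) = 4.093  (YGR182W)
log2(1.782/2.399) = -0.429  (YFR052W)
log2(2763/371.6) = 2.894  (YLR237C)
log2(806.6/198.7) = 2.021  (YHR307C)
log2(5.161/0.369) = 3.806  (YDR364C)
log2(0.099/0.881) = -3.154  (YIL307C)
YGR182W is most strongly upregulated.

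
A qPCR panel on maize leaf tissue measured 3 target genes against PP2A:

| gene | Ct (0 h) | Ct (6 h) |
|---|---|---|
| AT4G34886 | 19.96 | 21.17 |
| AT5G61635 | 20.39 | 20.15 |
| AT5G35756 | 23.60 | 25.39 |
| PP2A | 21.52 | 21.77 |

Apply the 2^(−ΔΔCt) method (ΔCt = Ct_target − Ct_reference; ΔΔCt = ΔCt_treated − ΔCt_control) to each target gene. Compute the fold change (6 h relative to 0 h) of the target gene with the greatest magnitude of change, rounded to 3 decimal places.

0.344

AT4G34886: ΔΔCt = (21.17−21.77) − (19.96−21.52) = -0.60 − (-1.56) = 0.96; fold change = 2^-0.96 = 0.514
AT5G61635: ΔΔCt = (20.15−21.77) − (20.39−21.52) = -1.62 − (-1.13) = -0.49; fold change = 2^0.49 = 1.404
AT5G35756: ΔΔCt = (25.39−21.77) − (23.60−21.52) = 3.62 − 2.08 = 1.54; fold change = 2^-1.54 = 0.344
AT5G35756 has the largest |ΔΔCt| = 1.54.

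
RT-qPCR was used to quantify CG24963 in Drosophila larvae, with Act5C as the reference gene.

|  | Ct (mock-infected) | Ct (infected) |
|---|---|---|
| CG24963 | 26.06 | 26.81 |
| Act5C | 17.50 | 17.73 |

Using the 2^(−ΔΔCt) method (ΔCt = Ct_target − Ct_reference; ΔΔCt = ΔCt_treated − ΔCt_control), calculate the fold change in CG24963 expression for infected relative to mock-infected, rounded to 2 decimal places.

0.70

ΔCt(mock-infected) = 26.060 − 17.500 = 8.560
ΔCt(infected) = 26.810 − 17.730 = 9.080
ΔΔCt = 9.080 − 8.560 = 0.520
Fold change = 2^(−0.520) = 0.697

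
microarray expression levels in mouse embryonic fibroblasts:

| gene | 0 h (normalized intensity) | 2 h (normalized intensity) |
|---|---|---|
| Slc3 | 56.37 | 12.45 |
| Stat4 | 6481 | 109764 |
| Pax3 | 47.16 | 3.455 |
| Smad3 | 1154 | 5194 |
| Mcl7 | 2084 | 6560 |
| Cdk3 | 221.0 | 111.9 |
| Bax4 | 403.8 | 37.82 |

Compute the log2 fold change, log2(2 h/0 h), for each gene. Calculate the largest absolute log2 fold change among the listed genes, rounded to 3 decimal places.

4.082

log2(12.45/56.37) = -2.179  (Slc3)
log2(109764/6481) = 4.082  (Stat4)
log2(3.455/47.16) = -3.771  (Pax3)
log2(5194/1154) = 2.170  (Smad3)
log2(6560/2084) = 1.654  (Mcl7)
log2(111.9/221.0) = -0.982  (Cdk3)
log2(37.82/403.8) = -3.416  (Bax4)
The largest magnitude belongs to Stat4.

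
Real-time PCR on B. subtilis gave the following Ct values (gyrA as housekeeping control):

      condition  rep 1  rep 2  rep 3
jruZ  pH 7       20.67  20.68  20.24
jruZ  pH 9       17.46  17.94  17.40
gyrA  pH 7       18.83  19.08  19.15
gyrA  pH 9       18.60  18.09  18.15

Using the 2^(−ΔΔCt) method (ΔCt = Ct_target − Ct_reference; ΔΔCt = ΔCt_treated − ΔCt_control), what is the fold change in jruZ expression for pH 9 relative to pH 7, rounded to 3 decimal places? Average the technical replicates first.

Mean Ct: jruZ pH 7 20.530; jruZ pH 9 17.600; gyrA pH 7 19.020; gyrA pH 9 18.280
ΔCt(pH 7) = 20.530 − 19.020 = 1.510
ΔCt(pH 9) = 17.600 − 18.280 = -0.680
ΔΔCt = -0.680 − 1.510 = -2.190
Fold change = 2^(−(-2.190)) = 2^2.190 = 4.5631

4.563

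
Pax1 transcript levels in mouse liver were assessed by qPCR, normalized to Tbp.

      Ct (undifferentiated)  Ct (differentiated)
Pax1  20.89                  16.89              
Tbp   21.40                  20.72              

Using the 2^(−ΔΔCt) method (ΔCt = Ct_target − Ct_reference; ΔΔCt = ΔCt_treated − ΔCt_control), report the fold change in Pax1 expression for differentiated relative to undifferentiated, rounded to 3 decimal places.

ΔCt(undifferentiated) = 20.890 − 21.400 = -0.510
ΔCt(differentiated) = 16.890 − 20.720 = -3.830
ΔΔCt = -3.830 − (-0.510) = -3.320
Fold change = 2^(−(-3.320)) = 2^3.320 = 9.9866

9.987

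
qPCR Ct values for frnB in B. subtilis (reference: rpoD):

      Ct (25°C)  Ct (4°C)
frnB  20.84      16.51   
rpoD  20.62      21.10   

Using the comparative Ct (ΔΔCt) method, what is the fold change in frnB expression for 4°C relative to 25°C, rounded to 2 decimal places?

28.05

ΔCt(25°C) = 20.840 − 20.620 = 0.220
ΔCt(4°C) = 16.510 − 21.100 = -4.590
ΔΔCt = -4.590 − 0.220 = -4.810
Fold change = 2^(−(-4.810)) = 2^4.810 = 28.051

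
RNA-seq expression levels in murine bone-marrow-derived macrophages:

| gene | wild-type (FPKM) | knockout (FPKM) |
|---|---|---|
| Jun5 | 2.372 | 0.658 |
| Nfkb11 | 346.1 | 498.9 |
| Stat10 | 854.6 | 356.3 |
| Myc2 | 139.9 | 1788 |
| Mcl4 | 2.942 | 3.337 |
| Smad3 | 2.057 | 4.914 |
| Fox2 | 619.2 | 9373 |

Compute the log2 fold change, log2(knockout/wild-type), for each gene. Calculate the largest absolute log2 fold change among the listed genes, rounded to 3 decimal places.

log2(0.658/2.372) = -1.850  (Jun5)
log2(498.9/346.1) = 0.528  (Nfkb11)
log2(356.3/854.6) = -1.262  (Stat10)
log2(1788/139.9) = 3.676  (Myc2)
log2(3.337/2.942) = 0.182  (Mcl4)
log2(4.914/2.057) = 1.256  (Smad3)
log2(9373/619.2) = 3.920  (Fox2)
The largest magnitude belongs to Fox2.

3.920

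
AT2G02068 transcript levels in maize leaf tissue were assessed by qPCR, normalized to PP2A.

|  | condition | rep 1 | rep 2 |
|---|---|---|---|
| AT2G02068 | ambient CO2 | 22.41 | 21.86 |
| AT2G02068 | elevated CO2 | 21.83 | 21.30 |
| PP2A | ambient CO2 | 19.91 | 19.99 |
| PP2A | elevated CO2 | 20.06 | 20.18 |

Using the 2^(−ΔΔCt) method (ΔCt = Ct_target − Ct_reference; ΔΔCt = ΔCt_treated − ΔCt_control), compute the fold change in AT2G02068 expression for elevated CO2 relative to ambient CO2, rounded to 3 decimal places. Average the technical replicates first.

1.670

Mean Ct: AT2G02068 ambient CO2 22.135; AT2G02068 elevated CO2 21.565; PP2A ambient CO2 19.950; PP2A elevated CO2 20.120
ΔCt(ambient CO2) = 22.135 − 19.950 = 2.185
ΔCt(elevated CO2) = 21.565 − 20.120 = 1.445
ΔΔCt = 1.445 − 2.185 = -0.740
Fold change = 2^(−(-0.740)) = 2^0.740 = 1.6702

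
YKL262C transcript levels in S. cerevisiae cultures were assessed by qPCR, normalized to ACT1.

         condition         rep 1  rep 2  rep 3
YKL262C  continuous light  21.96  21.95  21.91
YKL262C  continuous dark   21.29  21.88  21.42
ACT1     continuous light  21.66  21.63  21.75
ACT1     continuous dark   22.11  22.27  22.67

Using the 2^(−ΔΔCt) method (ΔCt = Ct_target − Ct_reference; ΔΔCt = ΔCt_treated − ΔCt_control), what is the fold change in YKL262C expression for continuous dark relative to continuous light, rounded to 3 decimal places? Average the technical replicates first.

Mean Ct: YKL262C continuous light 21.940; YKL262C continuous dark 21.530; ACT1 continuous light 21.680; ACT1 continuous dark 22.350
ΔCt(continuous light) = 21.940 − 21.680 = 0.260
ΔCt(continuous dark) = 21.530 − 22.350 = -0.820
ΔΔCt = -0.820 − 0.260 = -1.080
Fold change = 2^(−(-1.080)) = 2^1.080 = 2.1140

2.114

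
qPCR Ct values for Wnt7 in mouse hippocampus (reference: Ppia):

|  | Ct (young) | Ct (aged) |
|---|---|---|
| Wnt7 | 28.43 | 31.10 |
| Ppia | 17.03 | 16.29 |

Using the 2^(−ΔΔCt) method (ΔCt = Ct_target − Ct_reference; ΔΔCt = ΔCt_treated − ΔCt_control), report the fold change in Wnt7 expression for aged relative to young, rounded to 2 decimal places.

0.09

ΔCt(young) = 28.430 − 17.030 = 11.400
ΔCt(aged) = 31.100 − 16.290 = 14.810
ΔΔCt = 14.810 − 11.400 = 3.410
Fold change = 2^(−3.410) = 0.094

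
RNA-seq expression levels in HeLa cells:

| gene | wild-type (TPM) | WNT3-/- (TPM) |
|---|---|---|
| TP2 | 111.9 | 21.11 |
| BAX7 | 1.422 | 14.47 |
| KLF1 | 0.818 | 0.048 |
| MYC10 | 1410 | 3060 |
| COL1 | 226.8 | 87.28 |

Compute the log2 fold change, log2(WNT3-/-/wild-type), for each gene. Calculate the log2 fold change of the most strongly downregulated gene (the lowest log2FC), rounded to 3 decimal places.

log2(21.11/111.9) = -2.406  (TP2)
log2(14.47/1.422) = 3.347  (BAX7)
log2(0.048/0.818) = -4.091  (KLF1)
log2(3060/1410) = 1.118  (MYC10)
log2(87.28/226.8) = -1.378  (COL1)
KLF1 is most strongly downregulated.

-4.091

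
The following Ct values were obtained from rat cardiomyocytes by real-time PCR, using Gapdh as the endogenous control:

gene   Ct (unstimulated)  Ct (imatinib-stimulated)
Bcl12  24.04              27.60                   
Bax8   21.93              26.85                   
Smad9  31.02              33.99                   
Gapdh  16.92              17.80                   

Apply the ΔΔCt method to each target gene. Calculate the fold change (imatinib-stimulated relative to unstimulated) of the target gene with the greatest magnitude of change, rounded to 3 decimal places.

Bcl12: ΔΔCt = (27.60−17.80) − (24.04−16.92) = 9.80 − 7.12 = 2.68; fold change = 2^-2.68 = 0.156
Bax8: ΔΔCt = (26.85−17.80) − (21.93−16.92) = 9.05 − 5.01 = 4.04; fold change = 2^-4.04 = 0.061
Smad9: ΔΔCt = (33.99−17.80) − (31.02−16.92) = 16.19 − 14.10 = 2.09; fold change = 2^-2.09 = 0.235
Bax8 has the largest |ΔΔCt| = 4.04.

0.061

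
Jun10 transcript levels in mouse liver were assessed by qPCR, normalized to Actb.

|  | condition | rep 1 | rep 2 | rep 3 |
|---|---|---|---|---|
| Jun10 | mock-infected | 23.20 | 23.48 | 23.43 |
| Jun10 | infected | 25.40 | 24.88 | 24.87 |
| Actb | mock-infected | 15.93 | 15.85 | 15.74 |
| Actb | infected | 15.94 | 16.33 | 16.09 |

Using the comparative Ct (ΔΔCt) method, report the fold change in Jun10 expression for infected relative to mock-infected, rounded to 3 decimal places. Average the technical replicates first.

0.379

Mean Ct: Jun10 mock-infected 23.370; Jun10 infected 25.050; Actb mock-infected 15.840; Actb infected 16.120
ΔCt(mock-infected) = 23.370 − 15.840 = 7.530
ΔCt(infected) = 25.050 − 16.120 = 8.930
ΔΔCt = 8.930 − 7.530 = 1.400
Fold change = 2^(−1.400) = 0.3789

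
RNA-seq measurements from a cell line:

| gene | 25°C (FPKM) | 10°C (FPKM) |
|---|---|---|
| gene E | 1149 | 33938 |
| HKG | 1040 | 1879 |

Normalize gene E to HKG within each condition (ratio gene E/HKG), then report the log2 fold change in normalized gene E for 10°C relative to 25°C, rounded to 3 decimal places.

4.031

gene E/HKG (25°C) = 1149 / 1040 = 1.1048
gene E/HKG (10°C) = 33938 / 1879 = 18.062
Fold change = 18.062 / 1.1048 = 16.3483
log2(16.3483) = 4.0311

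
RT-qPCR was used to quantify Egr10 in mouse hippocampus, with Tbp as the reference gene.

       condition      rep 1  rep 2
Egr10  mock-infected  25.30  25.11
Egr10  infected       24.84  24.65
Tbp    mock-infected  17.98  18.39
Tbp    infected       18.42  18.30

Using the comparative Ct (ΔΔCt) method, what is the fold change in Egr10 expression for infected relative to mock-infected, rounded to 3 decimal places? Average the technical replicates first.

Mean Ct: Egr10 mock-infected 25.205; Egr10 infected 24.745; Tbp mock-infected 18.185; Tbp infected 18.360
ΔCt(mock-infected) = 25.205 − 18.185 = 7.020
ΔCt(infected) = 24.745 − 18.360 = 6.385
ΔΔCt = 6.385 − 7.020 = -0.635
Fold change = 2^(−(-0.635)) = 2^0.635 = 1.5529

1.553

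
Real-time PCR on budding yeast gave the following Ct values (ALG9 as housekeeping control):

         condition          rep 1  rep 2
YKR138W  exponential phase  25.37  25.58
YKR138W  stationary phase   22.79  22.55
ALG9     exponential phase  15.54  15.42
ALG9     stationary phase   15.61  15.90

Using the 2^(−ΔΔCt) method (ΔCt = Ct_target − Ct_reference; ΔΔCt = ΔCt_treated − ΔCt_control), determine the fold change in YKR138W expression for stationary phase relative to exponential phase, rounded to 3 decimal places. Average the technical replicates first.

Mean Ct: YKR138W exponential phase 25.475; YKR138W stationary phase 22.670; ALG9 exponential phase 15.480; ALG9 stationary phase 15.755
ΔCt(exponential phase) = 25.475 − 15.480 = 9.995
ΔCt(stationary phase) = 22.670 − 15.755 = 6.915
ΔΔCt = 6.915 − 9.995 = -3.080
Fold change = 2^(−(-3.080)) = 2^3.080 = 8.4561

8.456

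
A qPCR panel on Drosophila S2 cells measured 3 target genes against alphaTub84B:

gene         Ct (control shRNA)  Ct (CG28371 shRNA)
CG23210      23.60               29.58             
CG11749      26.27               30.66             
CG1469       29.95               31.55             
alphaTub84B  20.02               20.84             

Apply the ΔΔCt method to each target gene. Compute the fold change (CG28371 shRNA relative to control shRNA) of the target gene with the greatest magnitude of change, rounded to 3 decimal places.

CG23210: ΔΔCt = (29.58−20.84) − (23.60−20.02) = 8.74 − 3.58 = 5.16; fold change = 2^-5.16 = 0.028
CG11749: ΔΔCt = (30.66−20.84) − (26.27−20.02) = 9.82 − 6.25 = 3.57; fold change = 2^-3.57 = 0.084
CG1469: ΔΔCt = (31.55−20.84) − (29.95−20.02) = 10.71 − 9.93 = 0.78; fold change = 2^-0.78 = 0.582
CG23210 has the largest |ΔΔCt| = 5.16.

0.028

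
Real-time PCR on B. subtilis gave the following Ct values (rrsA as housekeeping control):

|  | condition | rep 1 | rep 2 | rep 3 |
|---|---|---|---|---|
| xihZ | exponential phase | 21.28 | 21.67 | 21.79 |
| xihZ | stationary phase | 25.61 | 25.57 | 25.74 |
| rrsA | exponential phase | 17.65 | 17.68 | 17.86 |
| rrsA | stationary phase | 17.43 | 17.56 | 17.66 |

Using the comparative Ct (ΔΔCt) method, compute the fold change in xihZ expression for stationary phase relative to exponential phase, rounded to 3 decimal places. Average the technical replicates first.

Mean Ct: xihZ exponential phase 21.580; xihZ stationary phase 25.640; rrsA exponential phase 17.730; rrsA stationary phase 17.550
ΔCt(exponential phase) = 21.580 − 17.730 = 3.850
ΔCt(stationary phase) = 25.640 − 17.550 = 8.090
ΔΔCt = 8.090 − 3.850 = 4.240
Fold change = 2^(−4.240) = 0.0529

0.053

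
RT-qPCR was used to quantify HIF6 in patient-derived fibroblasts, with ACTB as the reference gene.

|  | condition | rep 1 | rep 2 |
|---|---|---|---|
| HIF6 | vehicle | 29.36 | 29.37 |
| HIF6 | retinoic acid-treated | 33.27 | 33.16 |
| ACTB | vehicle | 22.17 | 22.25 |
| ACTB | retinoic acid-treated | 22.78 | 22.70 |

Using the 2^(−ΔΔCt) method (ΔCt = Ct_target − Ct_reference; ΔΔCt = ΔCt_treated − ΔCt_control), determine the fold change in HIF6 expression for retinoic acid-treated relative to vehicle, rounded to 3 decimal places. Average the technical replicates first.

Mean Ct: HIF6 vehicle 29.365; HIF6 retinoic acid-treated 33.215; ACTB vehicle 22.210; ACTB retinoic acid-treated 22.740
ΔCt(vehicle) = 29.365 − 22.210 = 7.155
ΔCt(retinoic acid-treated) = 33.215 − 22.740 = 10.475
ΔΔCt = 10.475 − 7.155 = 3.320
Fold change = 2^(−3.320) = 0.1001

0.100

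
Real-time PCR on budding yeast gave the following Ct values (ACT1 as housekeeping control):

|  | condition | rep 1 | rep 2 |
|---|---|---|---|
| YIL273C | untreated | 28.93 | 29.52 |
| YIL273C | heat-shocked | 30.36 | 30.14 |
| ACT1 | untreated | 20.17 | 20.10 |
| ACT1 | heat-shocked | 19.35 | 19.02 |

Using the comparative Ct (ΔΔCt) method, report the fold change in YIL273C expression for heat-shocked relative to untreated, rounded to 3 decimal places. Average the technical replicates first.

0.254

Mean Ct: YIL273C untreated 29.225; YIL273C heat-shocked 30.250; ACT1 untreated 20.135; ACT1 heat-shocked 19.185
ΔCt(untreated) = 29.225 − 20.135 = 9.090
ΔCt(heat-shocked) = 30.250 − 19.185 = 11.065
ΔΔCt = 11.065 − 9.090 = 1.975
Fold change = 2^(−1.975) = 0.2544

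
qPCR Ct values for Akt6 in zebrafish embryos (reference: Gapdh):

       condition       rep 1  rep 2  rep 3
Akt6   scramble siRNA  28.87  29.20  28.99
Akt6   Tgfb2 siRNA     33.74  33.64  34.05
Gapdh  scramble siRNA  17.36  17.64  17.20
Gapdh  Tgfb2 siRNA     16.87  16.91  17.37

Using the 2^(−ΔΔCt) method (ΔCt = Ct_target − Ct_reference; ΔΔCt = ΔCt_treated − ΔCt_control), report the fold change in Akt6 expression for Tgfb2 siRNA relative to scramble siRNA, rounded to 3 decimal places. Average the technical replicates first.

Mean Ct: Akt6 scramble siRNA 29.020; Akt6 Tgfb2 siRNA 33.810; Gapdh scramble siRNA 17.400; Gapdh Tgfb2 siRNA 17.050
ΔCt(scramble siRNA) = 29.020 − 17.400 = 11.620
ΔCt(Tgfb2 siRNA) = 33.810 − 17.050 = 16.760
ΔΔCt = 16.760 − 11.620 = 5.140
Fold change = 2^(−5.140) = 0.0284

0.028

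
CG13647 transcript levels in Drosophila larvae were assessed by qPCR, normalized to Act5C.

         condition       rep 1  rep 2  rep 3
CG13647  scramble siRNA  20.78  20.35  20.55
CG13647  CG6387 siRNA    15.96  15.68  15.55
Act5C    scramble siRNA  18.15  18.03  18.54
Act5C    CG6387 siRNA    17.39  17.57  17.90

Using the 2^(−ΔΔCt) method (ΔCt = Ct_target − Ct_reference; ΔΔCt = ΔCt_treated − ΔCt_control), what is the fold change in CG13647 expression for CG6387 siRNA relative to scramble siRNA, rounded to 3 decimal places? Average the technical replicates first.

Mean Ct: CG13647 scramble siRNA 20.560; CG13647 CG6387 siRNA 15.730; Act5C scramble siRNA 18.240; Act5C CG6387 siRNA 17.620
ΔCt(scramble siRNA) = 20.560 − 18.240 = 2.320
ΔCt(CG6387 siRNA) = 15.730 − 17.620 = -1.890
ΔΔCt = -1.890 − 2.320 = -4.210
Fold change = 2^(−(-4.210)) = 2^4.210 = 18.5070

18.507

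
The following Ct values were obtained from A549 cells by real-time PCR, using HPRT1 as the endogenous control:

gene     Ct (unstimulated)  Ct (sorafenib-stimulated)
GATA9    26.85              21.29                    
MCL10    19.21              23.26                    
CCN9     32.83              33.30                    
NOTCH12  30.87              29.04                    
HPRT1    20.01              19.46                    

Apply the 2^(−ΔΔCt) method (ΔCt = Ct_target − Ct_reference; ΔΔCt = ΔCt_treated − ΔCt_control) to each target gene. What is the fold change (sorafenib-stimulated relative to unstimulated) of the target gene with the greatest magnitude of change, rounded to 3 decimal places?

32.223

GATA9: ΔΔCt = (21.29−19.46) − (26.85−20.01) = 1.83 − 6.84 = -5.01; fold change = 2^5.01 = 32.223
MCL10: ΔΔCt = (23.26−19.46) − (19.21−20.01) = 3.80 − (-0.80) = 4.60; fold change = 2^-4.60 = 0.041
CCN9: ΔΔCt = (33.30−19.46) − (32.83−20.01) = 13.84 − 12.82 = 1.02; fold change = 2^-1.02 = 0.493
NOTCH12: ΔΔCt = (29.04−19.46) − (30.87−20.01) = 9.58 − 10.86 = -1.28; fold change = 2^1.28 = 2.428
GATA9 has the largest |ΔΔCt| = 5.01.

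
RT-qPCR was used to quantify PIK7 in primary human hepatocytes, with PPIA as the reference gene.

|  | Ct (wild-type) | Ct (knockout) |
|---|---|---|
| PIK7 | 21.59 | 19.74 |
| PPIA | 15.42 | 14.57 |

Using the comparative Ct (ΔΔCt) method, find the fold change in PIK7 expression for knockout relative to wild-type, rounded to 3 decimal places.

2.000

ΔCt(wild-type) = 21.590 − 15.420 = 6.170
ΔCt(knockout) = 19.740 − 14.570 = 5.170
ΔΔCt = 5.170 − 6.170 = -1.000
Fold change = 2^(−(-1.000)) = 2^1.000 = 2.0000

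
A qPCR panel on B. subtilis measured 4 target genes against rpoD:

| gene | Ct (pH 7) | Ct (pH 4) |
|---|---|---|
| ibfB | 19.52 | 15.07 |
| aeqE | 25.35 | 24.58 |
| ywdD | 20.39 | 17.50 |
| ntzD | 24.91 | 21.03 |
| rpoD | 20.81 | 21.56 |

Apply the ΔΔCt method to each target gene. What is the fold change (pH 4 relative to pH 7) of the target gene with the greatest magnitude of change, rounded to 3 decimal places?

ibfB: ΔΔCt = (15.07−21.56) − (19.52−20.81) = -6.49 − (-1.29) = -5.20; fold change = 2^5.20 = 36.758
aeqE: ΔΔCt = (24.58−21.56) − (25.35−20.81) = 3.02 − 4.54 = -1.52; fold change = 2^1.52 = 2.868
ywdD: ΔΔCt = (17.50−21.56) − (20.39−20.81) = -4.06 − (-0.42) = -3.64; fold change = 2^3.64 = 12.467
ntzD: ΔΔCt = (21.03−21.56) − (24.91−20.81) = -0.53 − 4.10 = -4.63; fold change = 2^4.63 = 24.761
ibfB has the largest |ΔΔCt| = 5.20.

36.758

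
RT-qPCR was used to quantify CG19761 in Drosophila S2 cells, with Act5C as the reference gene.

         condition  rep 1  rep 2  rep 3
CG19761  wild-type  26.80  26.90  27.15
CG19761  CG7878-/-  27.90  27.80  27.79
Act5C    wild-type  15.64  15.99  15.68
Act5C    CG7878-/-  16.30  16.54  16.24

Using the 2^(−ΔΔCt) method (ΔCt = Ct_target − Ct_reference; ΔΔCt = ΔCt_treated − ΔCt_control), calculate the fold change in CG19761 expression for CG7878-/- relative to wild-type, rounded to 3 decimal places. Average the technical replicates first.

Mean Ct: CG19761 wild-type 26.950; CG19761 CG7878-/- 27.830; Act5C wild-type 15.770; Act5C CG7878-/- 16.360
ΔCt(wild-type) = 26.950 − 15.770 = 11.180
ΔCt(CG7878-/-) = 27.830 − 16.360 = 11.470
ΔΔCt = 11.470 − 11.180 = 0.290
Fold change = 2^(−0.290) = 0.8179

0.818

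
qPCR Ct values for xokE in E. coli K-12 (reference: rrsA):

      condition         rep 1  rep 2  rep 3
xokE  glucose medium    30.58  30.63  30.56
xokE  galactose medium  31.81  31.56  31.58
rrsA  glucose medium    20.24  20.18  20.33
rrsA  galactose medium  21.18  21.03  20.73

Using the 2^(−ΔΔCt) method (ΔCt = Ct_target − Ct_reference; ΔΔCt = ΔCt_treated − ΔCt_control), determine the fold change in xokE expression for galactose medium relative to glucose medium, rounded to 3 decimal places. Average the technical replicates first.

Mean Ct: xokE glucose medium 30.590; xokE galactose medium 31.650; rrsA glucose medium 20.250; rrsA galactose medium 20.980
ΔCt(glucose medium) = 30.590 − 20.250 = 10.340
ΔCt(galactose medium) = 31.650 − 20.980 = 10.670
ΔΔCt = 10.670 − 10.340 = 0.330
Fold change = 2^(−0.330) = 0.7955

0.796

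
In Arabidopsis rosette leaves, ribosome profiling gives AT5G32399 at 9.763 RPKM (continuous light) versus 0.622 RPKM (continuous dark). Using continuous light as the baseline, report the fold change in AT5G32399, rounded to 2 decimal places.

0.06

Fold change = 0.622 / 9.763 = 0.064
AT5G32399 is downregulated.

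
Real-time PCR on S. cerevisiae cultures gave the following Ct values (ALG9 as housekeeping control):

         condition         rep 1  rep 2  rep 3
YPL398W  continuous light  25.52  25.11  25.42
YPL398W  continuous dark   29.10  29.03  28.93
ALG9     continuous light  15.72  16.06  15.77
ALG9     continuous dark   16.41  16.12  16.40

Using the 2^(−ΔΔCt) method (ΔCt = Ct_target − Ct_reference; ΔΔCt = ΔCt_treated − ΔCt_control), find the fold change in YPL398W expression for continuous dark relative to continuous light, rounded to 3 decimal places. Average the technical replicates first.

0.108

Mean Ct: YPL398W continuous light 25.350; YPL398W continuous dark 29.020; ALG9 continuous light 15.850; ALG9 continuous dark 16.310
ΔCt(continuous light) = 25.350 − 15.850 = 9.500
ΔCt(continuous dark) = 29.020 − 16.310 = 12.710
ΔΔCt = 12.710 − 9.500 = 3.210
Fold change = 2^(−3.210) = 0.1081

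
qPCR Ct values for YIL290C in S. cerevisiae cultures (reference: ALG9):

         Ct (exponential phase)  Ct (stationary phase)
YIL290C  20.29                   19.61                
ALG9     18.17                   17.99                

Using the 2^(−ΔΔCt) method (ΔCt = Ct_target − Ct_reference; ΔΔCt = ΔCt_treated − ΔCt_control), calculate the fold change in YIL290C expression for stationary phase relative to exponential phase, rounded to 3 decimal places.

ΔCt(exponential phase) = 20.290 − 18.170 = 2.120
ΔCt(stationary phase) = 19.610 − 17.990 = 1.620
ΔΔCt = 1.620 − 2.120 = -0.500
Fold change = 2^(−(-0.500)) = 2^0.500 = 1.4142

1.414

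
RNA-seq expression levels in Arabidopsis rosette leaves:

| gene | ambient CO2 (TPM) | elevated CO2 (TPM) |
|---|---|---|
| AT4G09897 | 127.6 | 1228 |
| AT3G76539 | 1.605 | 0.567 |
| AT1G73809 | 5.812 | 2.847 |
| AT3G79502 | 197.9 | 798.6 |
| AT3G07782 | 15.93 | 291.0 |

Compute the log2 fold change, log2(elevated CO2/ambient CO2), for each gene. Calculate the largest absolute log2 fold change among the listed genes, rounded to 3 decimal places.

log2(1228/127.6) = 3.267  (AT4G09897)
log2(0.567/1.605) = -1.501  (AT3G76539)
log2(2.847/5.812) = -1.030  (AT1G73809)
log2(798.6/197.9) = 2.013  (AT3G79502)
log2(291.0/15.93) = 4.191  (AT3G07782)
The largest magnitude belongs to AT3G07782.

4.191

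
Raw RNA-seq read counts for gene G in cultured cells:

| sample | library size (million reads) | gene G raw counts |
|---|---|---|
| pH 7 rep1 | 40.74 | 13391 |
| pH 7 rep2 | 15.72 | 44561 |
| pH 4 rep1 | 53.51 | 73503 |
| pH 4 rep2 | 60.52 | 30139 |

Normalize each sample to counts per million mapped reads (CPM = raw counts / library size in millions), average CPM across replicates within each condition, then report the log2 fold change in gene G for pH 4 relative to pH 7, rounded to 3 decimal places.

CPM(pH 7 rep1) = 13391 / 40.74 = 328.6942
CPM(pH 7 rep2) = 44561 / 15.72 = 2834.6692
CPM(pH 4 rep1) = 73503 / 53.51 = 1373.6311
CPM(pH 4 rep2) = 30139 / 60.52 = 498.0007
mean CPM(pH 7) = 1581.6817; mean CPM(pH 4) = 935.8159
Fold change = 935.8159 / 1581.6817 = 0.59166
log2(0.59166) = -0.7572

-0.757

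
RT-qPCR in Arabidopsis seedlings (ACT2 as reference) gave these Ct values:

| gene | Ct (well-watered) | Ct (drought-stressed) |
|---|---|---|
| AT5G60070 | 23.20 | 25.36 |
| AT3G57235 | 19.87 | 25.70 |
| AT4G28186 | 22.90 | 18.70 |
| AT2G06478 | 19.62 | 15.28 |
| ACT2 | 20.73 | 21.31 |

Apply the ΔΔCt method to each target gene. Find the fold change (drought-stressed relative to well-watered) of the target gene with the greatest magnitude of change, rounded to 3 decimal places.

0.026

AT5G60070: ΔΔCt = (25.36−21.31) − (23.20−20.73) = 4.05 − 2.47 = 1.58; fold change = 2^-1.58 = 0.334
AT3G57235: ΔΔCt = (25.70−21.31) − (19.87−20.73) = 4.39 − (-0.86) = 5.25; fold change = 2^-5.25 = 0.026
AT4G28186: ΔΔCt = (18.70−21.31) − (22.90−20.73) = -2.61 − 2.17 = -4.78; fold change = 2^4.78 = 27.474
AT2G06478: ΔΔCt = (15.28−21.31) − (19.62−20.73) = -6.03 − (-1.11) = -4.92; fold change = 2^4.92 = 30.274
AT3G57235 has the largest |ΔΔCt| = 5.25.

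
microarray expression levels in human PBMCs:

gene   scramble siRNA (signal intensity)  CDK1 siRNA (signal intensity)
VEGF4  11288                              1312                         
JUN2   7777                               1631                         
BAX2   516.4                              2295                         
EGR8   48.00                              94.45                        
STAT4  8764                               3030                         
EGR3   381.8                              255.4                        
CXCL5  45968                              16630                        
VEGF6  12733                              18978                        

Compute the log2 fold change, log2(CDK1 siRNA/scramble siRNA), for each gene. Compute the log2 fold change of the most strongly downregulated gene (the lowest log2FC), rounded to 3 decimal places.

log2(1312/11288) = -3.105  (VEGF4)
log2(1631/7777) = -2.253  (JUN2)
log2(2295/516.4) = 2.152  (BAX2)
log2(94.45/48.00) = 0.977  (EGR8)
log2(3030/8764) = -1.532  (STAT4)
log2(255.4/381.8) = -0.580  (EGR3)
log2(16630/45968) = -1.467  (CXCL5)
log2(18978/12733) = 0.576  (VEGF6)
VEGF4 is most strongly downregulated.

-3.105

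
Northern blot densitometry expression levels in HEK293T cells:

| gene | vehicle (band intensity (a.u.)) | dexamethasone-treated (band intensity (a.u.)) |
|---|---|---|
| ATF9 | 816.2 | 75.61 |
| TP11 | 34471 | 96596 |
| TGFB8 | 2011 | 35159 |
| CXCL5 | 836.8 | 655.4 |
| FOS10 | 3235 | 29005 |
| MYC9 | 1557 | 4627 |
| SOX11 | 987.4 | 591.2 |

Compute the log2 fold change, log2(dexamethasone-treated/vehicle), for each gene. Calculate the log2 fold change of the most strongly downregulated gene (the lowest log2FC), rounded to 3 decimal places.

log2(75.61/816.2) = -3.432  (ATF9)
log2(96596/34471) = 1.487  (TP11)
log2(35159/2011) = 4.128  (TGFB8)
log2(655.4/836.8) = -0.353  (CXCL5)
log2(29005/3235) = 3.164  (FOS10)
log2(4627/1557) = 1.571  (MYC9)
log2(591.2/987.4) = -0.740  (SOX11)
ATF9 is most strongly downregulated.

-3.432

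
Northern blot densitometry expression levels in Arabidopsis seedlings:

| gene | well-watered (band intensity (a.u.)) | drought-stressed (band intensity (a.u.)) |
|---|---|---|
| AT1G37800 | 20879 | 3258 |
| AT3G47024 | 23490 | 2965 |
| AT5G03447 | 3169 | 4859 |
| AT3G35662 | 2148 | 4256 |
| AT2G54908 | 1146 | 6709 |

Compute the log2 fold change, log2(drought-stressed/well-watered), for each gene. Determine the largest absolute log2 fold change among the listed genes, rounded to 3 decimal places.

log2(3258/20879) = -2.680  (AT1G37800)
log2(2965/23490) = -2.986  (AT3G47024)
log2(4859/3169) = 0.617  (AT5G03447)
log2(4256/2148) = 0.987  (AT3G35662)
log2(6709/1146) = 2.549  (AT2G54908)
The largest magnitude belongs to AT3G47024.

2.986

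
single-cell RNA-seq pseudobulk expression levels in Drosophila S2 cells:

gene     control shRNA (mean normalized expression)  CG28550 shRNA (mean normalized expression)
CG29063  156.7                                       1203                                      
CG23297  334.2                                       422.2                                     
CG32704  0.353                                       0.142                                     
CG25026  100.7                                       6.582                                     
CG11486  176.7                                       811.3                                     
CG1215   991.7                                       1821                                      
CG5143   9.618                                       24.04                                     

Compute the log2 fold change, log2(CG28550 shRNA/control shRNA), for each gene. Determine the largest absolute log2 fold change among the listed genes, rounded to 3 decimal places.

3.935

log2(1203/156.7) = 2.941  (CG29063)
log2(422.2/334.2) = 0.337  (CG23297)
log2(0.142/0.353) = -1.314  (CG32704)
log2(6.582/100.7) = -3.935  (CG25026)
log2(811.3/176.7) = 2.199  (CG11486)
log2(1821/991.7) = 0.877  (CG1215)
log2(24.04/9.618) = 1.322  (CG5143)
The largest magnitude belongs to CG25026.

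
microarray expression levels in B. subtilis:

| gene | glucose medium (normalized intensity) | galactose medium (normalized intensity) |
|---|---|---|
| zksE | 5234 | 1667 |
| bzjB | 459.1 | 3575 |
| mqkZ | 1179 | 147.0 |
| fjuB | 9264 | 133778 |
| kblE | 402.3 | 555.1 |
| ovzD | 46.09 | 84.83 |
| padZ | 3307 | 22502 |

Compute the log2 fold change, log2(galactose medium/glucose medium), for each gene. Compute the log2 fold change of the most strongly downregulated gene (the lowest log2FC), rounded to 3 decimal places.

log2(1667/5234) = -1.651  (zksE)
log2(3575/459.1) = 2.961  (bzjB)
log2(147.0/1179) = -3.004  (mqkZ)
log2(133778/9264) = 3.852  (fjuB)
log2(555.1/402.3) = 0.464  (kblE)
log2(84.83/46.09) = 0.880  (ovzD)
log2(22502/3307) = 2.766  (padZ)
mqkZ is most strongly downregulated.

-3.004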